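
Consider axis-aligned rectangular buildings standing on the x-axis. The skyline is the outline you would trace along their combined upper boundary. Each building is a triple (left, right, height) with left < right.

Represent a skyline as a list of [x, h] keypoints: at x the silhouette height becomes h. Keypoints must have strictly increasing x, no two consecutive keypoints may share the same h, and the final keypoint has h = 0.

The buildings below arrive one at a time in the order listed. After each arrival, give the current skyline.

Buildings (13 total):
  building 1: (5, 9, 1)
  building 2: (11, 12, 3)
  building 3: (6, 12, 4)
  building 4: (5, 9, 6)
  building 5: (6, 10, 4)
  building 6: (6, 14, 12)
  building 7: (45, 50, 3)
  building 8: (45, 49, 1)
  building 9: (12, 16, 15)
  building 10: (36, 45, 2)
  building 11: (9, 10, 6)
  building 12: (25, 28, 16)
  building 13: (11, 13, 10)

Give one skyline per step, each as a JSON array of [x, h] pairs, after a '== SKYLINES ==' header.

== SKYLINES ==
[[5,1],[9,0]]
[[5,1],[9,0],[11,3],[12,0]]
[[5,1],[6,4],[12,0]]
[[5,6],[9,4],[12,0]]
[[5,6],[9,4],[12,0]]
[[5,6],[6,12],[14,0]]
[[5,6],[6,12],[14,0],[45,3],[50,0]]
[[5,6],[6,12],[14,0],[45,3],[50,0]]
[[5,6],[6,12],[12,15],[16,0],[45,3],[50,0]]
[[5,6],[6,12],[12,15],[16,0],[36,2],[45,3],[50,0]]
[[5,6],[6,12],[12,15],[16,0],[36,2],[45,3],[50,0]]
[[5,6],[6,12],[12,15],[16,0],[25,16],[28,0],[36,2],[45,3],[50,0]]
[[5,6],[6,12],[12,15],[16,0],[25,16],[28,0],[36,2],[45,3],[50,0]]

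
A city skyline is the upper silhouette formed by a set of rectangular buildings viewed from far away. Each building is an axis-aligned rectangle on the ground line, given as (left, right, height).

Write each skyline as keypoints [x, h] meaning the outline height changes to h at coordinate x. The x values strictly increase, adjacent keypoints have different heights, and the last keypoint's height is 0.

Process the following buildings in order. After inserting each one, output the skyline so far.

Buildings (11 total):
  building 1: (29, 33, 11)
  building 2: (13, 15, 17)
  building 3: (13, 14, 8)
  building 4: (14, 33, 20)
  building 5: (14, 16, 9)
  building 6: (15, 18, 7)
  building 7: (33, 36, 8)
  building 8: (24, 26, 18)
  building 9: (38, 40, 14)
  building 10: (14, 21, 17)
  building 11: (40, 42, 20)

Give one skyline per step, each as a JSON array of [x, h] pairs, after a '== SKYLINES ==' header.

== SKYLINES ==
[[29,11],[33,0]]
[[13,17],[15,0],[29,11],[33,0]]
[[13,17],[15,0],[29,11],[33,0]]
[[13,17],[14,20],[33,0]]
[[13,17],[14,20],[33,0]]
[[13,17],[14,20],[33,0]]
[[13,17],[14,20],[33,8],[36,0]]
[[13,17],[14,20],[33,8],[36,0]]
[[13,17],[14,20],[33,8],[36,0],[38,14],[40,0]]
[[13,17],[14,20],[33,8],[36,0],[38,14],[40,0]]
[[13,17],[14,20],[33,8],[36,0],[38,14],[40,20],[42,0]]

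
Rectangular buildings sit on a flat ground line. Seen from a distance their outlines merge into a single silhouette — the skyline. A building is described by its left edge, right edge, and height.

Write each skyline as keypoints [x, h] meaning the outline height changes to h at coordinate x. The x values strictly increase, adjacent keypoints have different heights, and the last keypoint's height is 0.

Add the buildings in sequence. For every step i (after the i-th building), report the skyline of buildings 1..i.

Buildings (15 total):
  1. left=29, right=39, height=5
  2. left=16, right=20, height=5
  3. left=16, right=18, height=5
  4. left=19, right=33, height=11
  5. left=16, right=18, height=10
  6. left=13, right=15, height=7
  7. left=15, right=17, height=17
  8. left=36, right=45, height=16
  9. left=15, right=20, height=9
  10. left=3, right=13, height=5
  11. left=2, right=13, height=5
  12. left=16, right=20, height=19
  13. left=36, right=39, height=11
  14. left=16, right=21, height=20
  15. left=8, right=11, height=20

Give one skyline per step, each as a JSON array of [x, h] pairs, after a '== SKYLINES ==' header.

== SKYLINES ==
[[29,5],[39,0]]
[[16,5],[20,0],[29,5],[39,0]]
[[16,5],[20,0],[29,5],[39,0]]
[[16,5],[19,11],[33,5],[39,0]]
[[16,10],[18,5],[19,11],[33,5],[39,0]]
[[13,7],[15,0],[16,10],[18,5],[19,11],[33,5],[39,0]]
[[13,7],[15,17],[17,10],[18,5],[19,11],[33,5],[39,0]]
[[13,7],[15,17],[17,10],[18,5],[19,11],[33,5],[36,16],[45,0]]
[[13,7],[15,17],[17,10],[18,9],[19,11],[33,5],[36,16],[45,0]]
[[3,5],[13,7],[15,17],[17,10],[18,9],[19,11],[33,5],[36,16],[45,0]]
[[2,5],[13,7],[15,17],[17,10],[18,9],[19,11],[33,5],[36,16],[45,0]]
[[2,5],[13,7],[15,17],[16,19],[20,11],[33,5],[36,16],[45,0]]
[[2,5],[13,7],[15,17],[16,19],[20,11],[33,5],[36,16],[45,0]]
[[2,5],[13,7],[15,17],[16,20],[21,11],[33,5],[36,16],[45,0]]
[[2,5],[8,20],[11,5],[13,7],[15,17],[16,20],[21,11],[33,5],[36,16],[45,0]]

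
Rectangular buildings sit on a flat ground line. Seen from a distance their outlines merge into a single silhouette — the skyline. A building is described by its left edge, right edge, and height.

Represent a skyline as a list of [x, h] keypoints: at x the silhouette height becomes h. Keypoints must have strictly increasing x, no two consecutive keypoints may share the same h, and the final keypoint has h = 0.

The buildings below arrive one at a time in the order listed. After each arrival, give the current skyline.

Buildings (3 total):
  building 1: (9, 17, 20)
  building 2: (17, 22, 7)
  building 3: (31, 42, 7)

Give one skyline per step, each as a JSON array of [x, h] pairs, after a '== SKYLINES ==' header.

== SKYLINES ==
[[9,20],[17,0]]
[[9,20],[17,7],[22,0]]
[[9,20],[17,7],[22,0],[31,7],[42,0]]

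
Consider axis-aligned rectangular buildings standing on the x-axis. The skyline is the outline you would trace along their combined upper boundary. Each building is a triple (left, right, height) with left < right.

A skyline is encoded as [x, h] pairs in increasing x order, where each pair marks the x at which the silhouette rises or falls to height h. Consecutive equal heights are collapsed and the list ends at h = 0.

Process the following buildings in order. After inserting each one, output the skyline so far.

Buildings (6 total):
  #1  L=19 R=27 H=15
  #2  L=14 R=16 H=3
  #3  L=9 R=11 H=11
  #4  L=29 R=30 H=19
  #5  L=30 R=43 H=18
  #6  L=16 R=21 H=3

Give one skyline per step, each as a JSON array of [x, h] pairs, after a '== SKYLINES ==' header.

== SKYLINES ==
[[19,15],[27,0]]
[[14,3],[16,0],[19,15],[27,0]]
[[9,11],[11,0],[14,3],[16,0],[19,15],[27,0]]
[[9,11],[11,0],[14,3],[16,0],[19,15],[27,0],[29,19],[30,0]]
[[9,11],[11,0],[14,3],[16,0],[19,15],[27,0],[29,19],[30,18],[43,0]]
[[9,11],[11,0],[14,3],[19,15],[27,0],[29,19],[30,18],[43,0]]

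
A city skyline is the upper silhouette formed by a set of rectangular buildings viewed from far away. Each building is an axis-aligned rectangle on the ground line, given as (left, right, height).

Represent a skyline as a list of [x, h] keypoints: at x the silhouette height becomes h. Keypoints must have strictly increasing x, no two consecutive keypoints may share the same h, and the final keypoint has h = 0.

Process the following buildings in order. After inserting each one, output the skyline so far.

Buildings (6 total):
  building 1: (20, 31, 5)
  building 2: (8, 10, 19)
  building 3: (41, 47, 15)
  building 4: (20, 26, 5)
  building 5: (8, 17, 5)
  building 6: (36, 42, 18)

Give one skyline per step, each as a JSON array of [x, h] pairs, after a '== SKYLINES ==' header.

== SKYLINES ==
[[20,5],[31,0]]
[[8,19],[10,0],[20,5],[31,0]]
[[8,19],[10,0],[20,5],[31,0],[41,15],[47,0]]
[[8,19],[10,0],[20,5],[31,0],[41,15],[47,0]]
[[8,19],[10,5],[17,0],[20,5],[31,0],[41,15],[47,0]]
[[8,19],[10,5],[17,0],[20,5],[31,0],[36,18],[42,15],[47,0]]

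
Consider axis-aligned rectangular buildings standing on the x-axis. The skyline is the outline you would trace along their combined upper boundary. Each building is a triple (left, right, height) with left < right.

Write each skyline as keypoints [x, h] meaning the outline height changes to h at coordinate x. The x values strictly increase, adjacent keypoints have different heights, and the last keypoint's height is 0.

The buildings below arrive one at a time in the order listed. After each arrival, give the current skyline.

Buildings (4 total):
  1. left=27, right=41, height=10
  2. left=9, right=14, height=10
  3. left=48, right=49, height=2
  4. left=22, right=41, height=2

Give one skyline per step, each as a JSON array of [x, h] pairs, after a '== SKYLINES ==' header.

== SKYLINES ==
[[27,10],[41,0]]
[[9,10],[14,0],[27,10],[41,0]]
[[9,10],[14,0],[27,10],[41,0],[48,2],[49,0]]
[[9,10],[14,0],[22,2],[27,10],[41,0],[48,2],[49,0]]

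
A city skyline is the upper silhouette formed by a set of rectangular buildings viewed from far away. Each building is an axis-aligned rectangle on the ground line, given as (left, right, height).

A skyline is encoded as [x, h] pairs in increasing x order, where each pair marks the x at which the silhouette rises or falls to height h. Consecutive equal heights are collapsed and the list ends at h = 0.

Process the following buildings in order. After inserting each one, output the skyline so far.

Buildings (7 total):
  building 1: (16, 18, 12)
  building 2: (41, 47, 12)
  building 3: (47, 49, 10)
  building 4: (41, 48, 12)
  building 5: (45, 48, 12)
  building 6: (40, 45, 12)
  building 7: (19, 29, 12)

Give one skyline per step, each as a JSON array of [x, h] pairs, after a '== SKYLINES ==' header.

== SKYLINES ==
[[16,12],[18,0]]
[[16,12],[18,0],[41,12],[47,0]]
[[16,12],[18,0],[41,12],[47,10],[49,0]]
[[16,12],[18,0],[41,12],[48,10],[49,0]]
[[16,12],[18,0],[41,12],[48,10],[49,0]]
[[16,12],[18,0],[40,12],[48,10],[49,0]]
[[16,12],[18,0],[19,12],[29,0],[40,12],[48,10],[49,0]]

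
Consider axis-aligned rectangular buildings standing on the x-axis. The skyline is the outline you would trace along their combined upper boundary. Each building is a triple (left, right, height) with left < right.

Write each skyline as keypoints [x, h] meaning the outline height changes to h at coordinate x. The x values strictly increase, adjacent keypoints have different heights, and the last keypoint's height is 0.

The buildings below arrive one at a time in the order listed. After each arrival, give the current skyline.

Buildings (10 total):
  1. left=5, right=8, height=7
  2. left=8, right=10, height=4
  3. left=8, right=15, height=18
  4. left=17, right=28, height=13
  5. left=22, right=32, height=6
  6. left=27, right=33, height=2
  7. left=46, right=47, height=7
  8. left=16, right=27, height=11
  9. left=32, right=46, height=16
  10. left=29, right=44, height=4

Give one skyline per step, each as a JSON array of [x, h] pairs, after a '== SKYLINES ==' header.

== SKYLINES ==
[[5,7],[8,0]]
[[5,7],[8,4],[10,0]]
[[5,7],[8,18],[15,0]]
[[5,7],[8,18],[15,0],[17,13],[28,0]]
[[5,7],[8,18],[15,0],[17,13],[28,6],[32,0]]
[[5,7],[8,18],[15,0],[17,13],[28,6],[32,2],[33,0]]
[[5,7],[8,18],[15,0],[17,13],[28,6],[32,2],[33,0],[46,7],[47,0]]
[[5,7],[8,18],[15,0],[16,11],[17,13],[28,6],[32,2],[33,0],[46,7],[47,0]]
[[5,7],[8,18],[15,0],[16,11],[17,13],[28,6],[32,16],[46,7],[47,0]]
[[5,7],[8,18],[15,0],[16,11],[17,13],[28,6],[32,16],[46,7],[47,0]]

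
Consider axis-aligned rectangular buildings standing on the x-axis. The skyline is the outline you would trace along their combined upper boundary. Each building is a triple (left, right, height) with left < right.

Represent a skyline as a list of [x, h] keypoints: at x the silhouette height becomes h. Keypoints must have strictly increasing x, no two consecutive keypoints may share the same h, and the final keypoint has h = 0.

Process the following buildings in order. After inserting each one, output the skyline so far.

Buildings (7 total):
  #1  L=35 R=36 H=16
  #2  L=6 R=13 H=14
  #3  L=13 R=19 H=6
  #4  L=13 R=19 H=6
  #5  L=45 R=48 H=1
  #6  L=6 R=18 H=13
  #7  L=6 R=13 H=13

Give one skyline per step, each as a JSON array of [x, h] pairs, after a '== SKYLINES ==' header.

== SKYLINES ==
[[35,16],[36,0]]
[[6,14],[13,0],[35,16],[36,0]]
[[6,14],[13,6],[19,0],[35,16],[36,0]]
[[6,14],[13,6],[19,0],[35,16],[36,0]]
[[6,14],[13,6],[19,0],[35,16],[36,0],[45,1],[48,0]]
[[6,14],[13,13],[18,6],[19,0],[35,16],[36,0],[45,1],[48,0]]
[[6,14],[13,13],[18,6],[19,0],[35,16],[36,0],[45,1],[48,0]]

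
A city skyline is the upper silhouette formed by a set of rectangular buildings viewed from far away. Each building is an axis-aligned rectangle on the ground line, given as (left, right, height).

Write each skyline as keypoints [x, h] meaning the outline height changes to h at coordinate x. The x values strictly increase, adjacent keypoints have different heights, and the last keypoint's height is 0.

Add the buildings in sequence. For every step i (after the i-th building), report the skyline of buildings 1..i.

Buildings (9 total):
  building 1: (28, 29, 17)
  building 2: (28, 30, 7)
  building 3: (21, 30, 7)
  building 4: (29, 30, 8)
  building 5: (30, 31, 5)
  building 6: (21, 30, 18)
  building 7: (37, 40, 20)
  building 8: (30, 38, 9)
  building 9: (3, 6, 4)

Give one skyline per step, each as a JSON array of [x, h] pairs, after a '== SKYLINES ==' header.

== SKYLINES ==
[[28,17],[29,0]]
[[28,17],[29,7],[30,0]]
[[21,7],[28,17],[29,7],[30,0]]
[[21,7],[28,17],[29,8],[30,0]]
[[21,7],[28,17],[29,8],[30,5],[31,0]]
[[21,18],[30,5],[31,0]]
[[21,18],[30,5],[31,0],[37,20],[40,0]]
[[21,18],[30,9],[37,20],[40,0]]
[[3,4],[6,0],[21,18],[30,9],[37,20],[40,0]]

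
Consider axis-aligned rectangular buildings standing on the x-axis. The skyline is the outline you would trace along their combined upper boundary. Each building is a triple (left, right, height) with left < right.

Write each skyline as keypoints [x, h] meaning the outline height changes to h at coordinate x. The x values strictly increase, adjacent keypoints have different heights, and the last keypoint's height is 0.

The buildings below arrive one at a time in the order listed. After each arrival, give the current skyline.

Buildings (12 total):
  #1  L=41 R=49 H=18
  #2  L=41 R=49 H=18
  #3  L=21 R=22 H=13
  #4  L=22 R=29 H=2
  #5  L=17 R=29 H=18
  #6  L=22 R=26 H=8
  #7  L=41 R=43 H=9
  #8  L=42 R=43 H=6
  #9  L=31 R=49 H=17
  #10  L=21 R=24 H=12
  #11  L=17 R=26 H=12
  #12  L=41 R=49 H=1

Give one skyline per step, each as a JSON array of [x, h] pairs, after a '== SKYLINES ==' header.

== SKYLINES ==
[[41,18],[49,0]]
[[41,18],[49,0]]
[[21,13],[22,0],[41,18],[49,0]]
[[21,13],[22,2],[29,0],[41,18],[49,0]]
[[17,18],[29,0],[41,18],[49,0]]
[[17,18],[29,0],[41,18],[49,0]]
[[17,18],[29,0],[41,18],[49,0]]
[[17,18],[29,0],[41,18],[49,0]]
[[17,18],[29,0],[31,17],[41,18],[49,0]]
[[17,18],[29,0],[31,17],[41,18],[49,0]]
[[17,18],[29,0],[31,17],[41,18],[49,0]]
[[17,18],[29,0],[31,17],[41,18],[49,0]]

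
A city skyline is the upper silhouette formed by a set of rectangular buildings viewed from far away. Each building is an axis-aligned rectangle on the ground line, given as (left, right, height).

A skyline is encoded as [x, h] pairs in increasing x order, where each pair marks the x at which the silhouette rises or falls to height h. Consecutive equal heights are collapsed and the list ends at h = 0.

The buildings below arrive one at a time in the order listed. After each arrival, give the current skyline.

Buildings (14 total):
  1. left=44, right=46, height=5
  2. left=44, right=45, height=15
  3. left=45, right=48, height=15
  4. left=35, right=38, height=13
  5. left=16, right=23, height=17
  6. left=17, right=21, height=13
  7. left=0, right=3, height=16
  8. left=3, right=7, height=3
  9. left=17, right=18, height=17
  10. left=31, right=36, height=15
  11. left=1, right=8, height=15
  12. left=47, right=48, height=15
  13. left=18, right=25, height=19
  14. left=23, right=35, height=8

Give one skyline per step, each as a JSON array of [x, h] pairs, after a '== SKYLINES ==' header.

== SKYLINES ==
[[44,5],[46,0]]
[[44,15],[45,5],[46,0]]
[[44,15],[48,0]]
[[35,13],[38,0],[44,15],[48,0]]
[[16,17],[23,0],[35,13],[38,0],[44,15],[48,0]]
[[16,17],[23,0],[35,13],[38,0],[44,15],[48,0]]
[[0,16],[3,0],[16,17],[23,0],[35,13],[38,0],[44,15],[48,0]]
[[0,16],[3,3],[7,0],[16,17],[23,0],[35,13],[38,0],[44,15],[48,0]]
[[0,16],[3,3],[7,0],[16,17],[23,0],[35,13],[38,0],[44,15],[48,0]]
[[0,16],[3,3],[7,0],[16,17],[23,0],[31,15],[36,13],[38,0],[44,15],[48,0]]
[[0,16],[3,15],[8,0],[16,17],[23,0],[31,15],[36,13],[38,0],[44,15],[48,0]]
[[0,16],[3,15],[8,0],[16,17],[23,0],[31,15],[36,13],[38,0],[44,15],[48,0]]
[[0,16],[3,15],[8,0],[16,17],[18,19],[25,0],[31,15],[36,13],[38,0],[44,15],[48,0]]
[[0,16],[3,15],[8,0],[16,17],[18,19],[25,8],[31,15],[36,13],[38,0],[44,15],[48,0]]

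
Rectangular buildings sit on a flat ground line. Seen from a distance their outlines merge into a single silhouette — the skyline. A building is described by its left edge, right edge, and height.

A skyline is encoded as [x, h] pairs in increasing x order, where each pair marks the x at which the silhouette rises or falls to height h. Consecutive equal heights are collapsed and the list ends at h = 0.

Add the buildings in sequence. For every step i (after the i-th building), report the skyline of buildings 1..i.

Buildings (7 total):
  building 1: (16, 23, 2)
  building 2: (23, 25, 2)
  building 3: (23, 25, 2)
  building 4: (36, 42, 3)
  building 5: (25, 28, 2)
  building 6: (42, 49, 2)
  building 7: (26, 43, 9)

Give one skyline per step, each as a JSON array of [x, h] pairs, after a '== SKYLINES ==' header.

== SKYLINES ==
[[16,2],[23,0]]
[[16,2],[25,0]]
[[16,2],[25,0]]
[[16,2],[25,0],[36,3],[42,0]]
[[16,2],[28,0],[36,3],[42,0]]
[[16,2],[28,0],[36,3],[42,2],[49,0]]
[[16,2],[26,9],[43,2],[49,0]]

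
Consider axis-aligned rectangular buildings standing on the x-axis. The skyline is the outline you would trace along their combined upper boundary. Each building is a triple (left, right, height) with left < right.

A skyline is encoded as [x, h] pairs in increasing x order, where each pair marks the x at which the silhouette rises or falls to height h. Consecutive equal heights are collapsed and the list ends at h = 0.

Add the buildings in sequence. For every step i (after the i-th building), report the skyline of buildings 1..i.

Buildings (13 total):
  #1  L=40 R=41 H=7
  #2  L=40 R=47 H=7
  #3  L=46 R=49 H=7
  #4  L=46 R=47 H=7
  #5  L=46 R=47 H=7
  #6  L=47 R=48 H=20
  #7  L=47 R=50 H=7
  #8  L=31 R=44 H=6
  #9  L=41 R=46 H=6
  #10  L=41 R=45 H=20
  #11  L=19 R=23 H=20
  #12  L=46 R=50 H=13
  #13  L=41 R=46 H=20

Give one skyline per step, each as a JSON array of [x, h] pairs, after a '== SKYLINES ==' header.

== SKYLINES ==
[[40,7],[41,0]]
[[40,7],[47,0]]
[[40,7],[49,0]]
[[40,7],[49,0]]
[[40,7],[49,0]]
[[40,7],[47,20],[48,7],[49,0]]
[[40,7],[47,20],[48,7],[50,0]]
[[31,6],[40,7],[47,20],[48,7],[50,0]]
[[31,6],[40,7],[47,20],[48,7],[50,0]]
[[31,6],[40,7],[41,20],[45,7],[47,20],[48,7],[50,0]]
[[19,20],[23,0],[31,6],[40,7],[41,20],[45,7],[47,20],[48,7],[50,0]]
[[19,20],[23,0],[31,6],[40,7],[41,20],[45,7],[46,13],[47,20],[48,13],[50,0]]
[[19,20],[23,0],[31,6],[40,7],[41,20],[46,13],[47,20],[48,13],[50,0]]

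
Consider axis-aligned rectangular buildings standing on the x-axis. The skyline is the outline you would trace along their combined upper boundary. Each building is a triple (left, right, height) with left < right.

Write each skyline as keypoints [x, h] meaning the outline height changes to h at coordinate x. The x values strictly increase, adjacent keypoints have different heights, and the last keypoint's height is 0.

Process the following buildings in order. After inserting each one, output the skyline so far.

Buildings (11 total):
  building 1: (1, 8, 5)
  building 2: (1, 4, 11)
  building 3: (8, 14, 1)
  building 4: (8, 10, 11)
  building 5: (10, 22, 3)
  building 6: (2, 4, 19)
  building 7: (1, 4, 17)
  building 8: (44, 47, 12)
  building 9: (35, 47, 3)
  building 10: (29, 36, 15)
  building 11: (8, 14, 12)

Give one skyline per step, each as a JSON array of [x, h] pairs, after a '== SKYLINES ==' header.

== SKYLINES ==
[[1,5],[8,0]]
[[1,11],[4,5],[8,0]]
[[1,11],[4,5],[8,1],[14,0]]
[[1,11],[4,5],[8,11],[10,1],[14,0]]
[[1,11],[4,5],[8,11],[10,3],[22,0]]
[[1,11],[2,19],[4,5],[8,11],[10,3],[22,0]]
[[1,17],[2,19],[4,5],[8,11],[10,3],[22,0]]
[[1,17],[2,19],[4,5],[8,11],[10,3],[22,0],[44,12],[47,0]]
[[1,17],[2,19],[4,5],[8,11],[10,3],[22,0],[35,3],[44,12],[47,0]]
[[1,17],[2,19],[4,5],[8,11],[10,3],[22,0],[29,15],[36,3],[44,12],[47,0]]
[[1,17],[2,19],[4,5],[8,12],[14,3],[22,0],[29,15],[36,3],[44,12],[47,0]]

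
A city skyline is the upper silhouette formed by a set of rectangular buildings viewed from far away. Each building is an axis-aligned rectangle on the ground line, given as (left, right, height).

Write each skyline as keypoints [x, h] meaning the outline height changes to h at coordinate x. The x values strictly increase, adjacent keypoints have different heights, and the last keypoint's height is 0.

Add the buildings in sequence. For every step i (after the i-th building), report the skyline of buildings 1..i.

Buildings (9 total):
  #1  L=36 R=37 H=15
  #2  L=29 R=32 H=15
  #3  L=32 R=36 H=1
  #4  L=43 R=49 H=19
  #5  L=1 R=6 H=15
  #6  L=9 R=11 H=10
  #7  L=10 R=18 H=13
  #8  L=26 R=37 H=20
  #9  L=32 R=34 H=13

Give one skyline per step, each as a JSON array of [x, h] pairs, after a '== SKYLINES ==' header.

== SKYLINES ==
[[36,15],[37,0]]
[[29,15],[32,0],[36,15],[37,0]]
[[29,15],[32,1],[36,15],[37,0]]
[[29,15],[32,1],[36,15],[37,0],[43,19],[49,0]]
[[1,15],[6,0],[29,15],[32,1],[36,15],[37,0],[43,19],[49,0]]
[[1,15],[6,0],[9,10],[11,0],[29,15],[32,1],[36,15],[37,0],[43,19],[49,0]]
[[1,15],[6,0],[9,10],[10,13],[18,0],[29,15],[32,1],[36,15],[37,0],[43,19],[49,0]]
[[1,15],[6,0],[9,10],[10,13],[18,0],[26,20],[37,0],[43,19],[49,0]]
[[1,15],[6,0],[9,10],[10,13],[18,0],[26,20],[37,0],[43,19],[49,0]]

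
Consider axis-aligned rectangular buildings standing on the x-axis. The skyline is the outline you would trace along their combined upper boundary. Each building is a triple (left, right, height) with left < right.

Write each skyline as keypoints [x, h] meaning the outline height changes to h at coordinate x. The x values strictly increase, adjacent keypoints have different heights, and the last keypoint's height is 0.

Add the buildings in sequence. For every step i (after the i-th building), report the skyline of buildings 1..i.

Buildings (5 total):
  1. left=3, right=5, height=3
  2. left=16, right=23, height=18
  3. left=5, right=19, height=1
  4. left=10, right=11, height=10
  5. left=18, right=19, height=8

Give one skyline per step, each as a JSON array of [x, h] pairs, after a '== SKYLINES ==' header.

== SKYLINES ==
[[3,3],[5,0]]
[[3,3],[5,0],[16,18],[23,0]]
[[3,3],[5,1],[16,18],[23,0]]
[[3,3],[5,1],[10,10],[11,1],[16,18],[23,0]]
[[3,3],[5,1],[10,10],[11,1],[16,18],[23,0]]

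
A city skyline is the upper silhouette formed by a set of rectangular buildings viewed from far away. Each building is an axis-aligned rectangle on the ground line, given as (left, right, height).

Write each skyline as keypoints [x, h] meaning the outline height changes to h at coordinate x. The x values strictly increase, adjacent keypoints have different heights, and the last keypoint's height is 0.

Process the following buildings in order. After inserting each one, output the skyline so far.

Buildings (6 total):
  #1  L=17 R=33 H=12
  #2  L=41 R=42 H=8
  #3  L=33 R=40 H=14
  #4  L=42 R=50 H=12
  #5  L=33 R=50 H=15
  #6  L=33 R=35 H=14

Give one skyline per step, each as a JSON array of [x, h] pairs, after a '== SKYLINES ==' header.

== SKYLINES ==
[[17,12],[33,0]]
[[17,12],[33,0],[41,8],[42,0]]
[[17,12],[33,14],[40,0],[41,8],[42,0]]
[[17,12],[33,14],[40,0],[41,8],[42,12],[50,0]]
[[17,12],[33,15],[50,0]]
[[17,12],[33,15],[50,0]]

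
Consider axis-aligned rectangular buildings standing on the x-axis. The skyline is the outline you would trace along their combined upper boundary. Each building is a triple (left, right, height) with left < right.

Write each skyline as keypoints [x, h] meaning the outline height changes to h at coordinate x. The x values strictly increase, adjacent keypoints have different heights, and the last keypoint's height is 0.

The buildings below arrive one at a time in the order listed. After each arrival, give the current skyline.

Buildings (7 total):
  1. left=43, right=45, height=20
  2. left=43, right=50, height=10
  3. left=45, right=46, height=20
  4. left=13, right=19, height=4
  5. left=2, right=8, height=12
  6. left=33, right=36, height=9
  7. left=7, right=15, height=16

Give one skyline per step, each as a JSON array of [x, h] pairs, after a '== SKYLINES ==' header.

== SKYLINES ==
[[43,20],[45,0]]
[[43,20],[45,10],[50,0]]
[[43,20],[46,10],[50,0]]
[[13,4],[19,0],[43,20],[46,10],[50,0]]
[[2,12],[8,0],[13,4],[19,0],[43,20],[46,10],[50,0]]
[[2,12],[8,0],[13,4],[19,0],[33,9],[36,0],[43,20],[46,10],[50,0]]
[[2,12],[7,16],[15,4],[19,0],[33,9],[36,0],[43,20],[46,10],[50,0]]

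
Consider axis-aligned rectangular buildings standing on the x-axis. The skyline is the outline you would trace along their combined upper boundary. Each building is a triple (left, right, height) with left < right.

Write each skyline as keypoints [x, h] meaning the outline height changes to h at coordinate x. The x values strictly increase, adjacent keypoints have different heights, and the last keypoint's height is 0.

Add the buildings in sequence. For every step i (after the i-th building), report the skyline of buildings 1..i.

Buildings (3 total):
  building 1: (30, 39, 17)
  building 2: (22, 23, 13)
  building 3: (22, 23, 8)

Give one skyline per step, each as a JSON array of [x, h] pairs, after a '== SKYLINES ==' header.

== SKYLINES ==
[[30,17],[39,0]]
[[22,13],[23,0],[30,17],[39,0]]
[[22,13],[23,0],[30,17],[39,0]]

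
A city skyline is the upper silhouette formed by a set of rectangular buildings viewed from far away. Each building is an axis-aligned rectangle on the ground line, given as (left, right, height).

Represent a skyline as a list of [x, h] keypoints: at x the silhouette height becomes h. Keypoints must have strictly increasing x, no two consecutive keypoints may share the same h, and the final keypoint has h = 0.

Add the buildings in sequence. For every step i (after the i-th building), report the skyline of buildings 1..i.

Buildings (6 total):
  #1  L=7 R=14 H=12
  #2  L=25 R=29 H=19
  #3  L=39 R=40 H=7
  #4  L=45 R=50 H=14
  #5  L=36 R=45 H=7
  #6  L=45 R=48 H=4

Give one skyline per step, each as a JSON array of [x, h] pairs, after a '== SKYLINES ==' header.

== SKYLINES ==
[[7,12],[14,0]]
[[7,12],[14,0],[25,19],[29,0]]
[[7,12],[14,0],[25,19],[29,0],[39,7],[40,0]]
[[7,12],[14,0],[25,19],[29,0],[39,7],[40,0],[45,14],[50,0]]
[[7,12],[14,0],[25,19],[29,0],[36,7],[45,14],[50,0]]
[[7,12],[14,0],[25,19],[29,0],[36,7],[45,14],[50,0]]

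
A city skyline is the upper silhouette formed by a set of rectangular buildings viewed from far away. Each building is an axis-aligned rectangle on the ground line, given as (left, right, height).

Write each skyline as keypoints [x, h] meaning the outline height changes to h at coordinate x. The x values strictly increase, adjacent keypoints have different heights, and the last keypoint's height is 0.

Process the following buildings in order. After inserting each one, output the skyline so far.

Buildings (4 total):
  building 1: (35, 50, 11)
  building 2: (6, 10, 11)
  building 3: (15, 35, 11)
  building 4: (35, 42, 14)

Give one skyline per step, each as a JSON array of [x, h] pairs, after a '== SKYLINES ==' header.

== SKYLINES ==
[[35,11],[50,0]]
[[6,11],[10,0],[35,11],[50,0]]
[[6,11],[10,0],[15,11],[50,0]]
[[6,11],[10,0],[15,11],[35,14],[42,11],[50,0]]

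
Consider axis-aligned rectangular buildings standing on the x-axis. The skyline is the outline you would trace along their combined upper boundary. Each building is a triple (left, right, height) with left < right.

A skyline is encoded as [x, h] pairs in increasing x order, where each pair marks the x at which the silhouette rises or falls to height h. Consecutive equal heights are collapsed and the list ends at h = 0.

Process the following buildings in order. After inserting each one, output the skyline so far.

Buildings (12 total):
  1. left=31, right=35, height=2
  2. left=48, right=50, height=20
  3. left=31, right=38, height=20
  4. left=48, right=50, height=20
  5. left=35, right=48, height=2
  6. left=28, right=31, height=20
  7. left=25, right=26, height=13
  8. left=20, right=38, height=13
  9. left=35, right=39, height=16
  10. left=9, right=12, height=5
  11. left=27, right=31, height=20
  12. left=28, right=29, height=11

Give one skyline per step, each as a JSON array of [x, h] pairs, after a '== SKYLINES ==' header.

== SKYLINES ==
[[31,2],[35,0]]
[[31,2],[35,0],[48,20],[50,0]]
[[31,20],[38,0],[48,20],[50,0]]
[[31,20],[38,0],[48,20],[50,0]]
[[31,20],[38,2],[48,20],[50,0]]
[[28,20],[38,2],[48,20],[50,0]]
[[25,13],[26,0],[28,20],[38,2],[48,20],[50,0]]
[[20,13],[28,20],[38,2],[48,20],[50,0]]
[[20,13],[28,20],[38,16],[39,2],[48,20],[50,0]]
[[9,5],[12,0],[20,13],[28,20],[38,16],[39,2],[48,20],[50,0]]
[[9,5],[12,0],[20,13],[27,20],[38,16],[39,2],[48,20],[50,0]]
[[9,5],[12,0],[20,13],[27,20],[38,16],[39,2],[48,20],[50,0]]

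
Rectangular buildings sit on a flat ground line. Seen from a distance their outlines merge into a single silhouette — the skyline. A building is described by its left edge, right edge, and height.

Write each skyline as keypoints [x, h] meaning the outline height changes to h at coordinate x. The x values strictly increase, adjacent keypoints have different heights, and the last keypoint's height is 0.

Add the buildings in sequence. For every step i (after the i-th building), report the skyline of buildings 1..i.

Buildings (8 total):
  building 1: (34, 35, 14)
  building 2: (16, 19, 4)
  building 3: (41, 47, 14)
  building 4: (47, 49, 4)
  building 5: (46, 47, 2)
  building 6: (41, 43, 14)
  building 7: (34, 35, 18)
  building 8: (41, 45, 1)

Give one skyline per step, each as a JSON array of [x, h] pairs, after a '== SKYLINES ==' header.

== SKYLINES ==
[[34,14],[35,0]]
[[16,4],[19,0],[34,14],[35,0]]
[[16,4],[19,0],[34,14],[35,0],[41,14],[47,0]]
[[16,4],[19,0],[34,14],[35,0],[41,14],[47,4],[49,0]]
[[16,4],[19,0],[34,14],[35,0],[41,14],[47,4],[49,0]]
[[16,4],[19,0],[34,14],[35,0],[41,14],[47,4],[49,0]]
[[16,4],[19,0],[34,18],[35,0],[41,14],[47,4],[49,0]]
[[16,4],[19,0],[34,18],[35,0],[41,14],[47,4],[49,0]]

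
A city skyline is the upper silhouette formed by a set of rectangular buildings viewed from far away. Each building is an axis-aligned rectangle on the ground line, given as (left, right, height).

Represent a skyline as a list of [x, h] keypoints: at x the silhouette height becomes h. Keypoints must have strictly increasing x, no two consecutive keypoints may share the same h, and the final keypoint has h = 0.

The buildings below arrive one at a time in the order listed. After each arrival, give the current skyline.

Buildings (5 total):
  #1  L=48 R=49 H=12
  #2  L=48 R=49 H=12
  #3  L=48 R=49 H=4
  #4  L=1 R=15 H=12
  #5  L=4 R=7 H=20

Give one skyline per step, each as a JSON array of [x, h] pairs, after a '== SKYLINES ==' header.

== SKYLINES ==
[[48,12],[49,0]]
[[48,12],[49,0]]
[[48,12],[49,0]]
[[1,12],[15,0],[48,12],[49,0]]
[[1,12],[4,20],[7,12],[15,0],[48,12],[49,0]]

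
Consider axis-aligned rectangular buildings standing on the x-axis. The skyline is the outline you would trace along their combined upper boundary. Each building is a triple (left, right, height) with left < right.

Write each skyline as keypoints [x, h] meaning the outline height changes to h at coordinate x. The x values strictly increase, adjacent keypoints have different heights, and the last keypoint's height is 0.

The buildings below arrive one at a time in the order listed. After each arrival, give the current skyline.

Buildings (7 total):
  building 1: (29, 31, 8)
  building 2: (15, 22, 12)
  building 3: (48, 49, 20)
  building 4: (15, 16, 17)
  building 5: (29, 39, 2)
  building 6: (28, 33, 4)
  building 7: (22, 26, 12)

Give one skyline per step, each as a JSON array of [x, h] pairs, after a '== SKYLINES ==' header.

== SKYLINES ==
[[29,8],[31,0]]
[[15,12],[22,0],[29,8],[31,0]]
[[15,12],[22,0],[29,8],[31,0],[48,20],[49,0]]
[[15,17],[16,12],[22,0],[29,8],[31,0],[48,20],[49,0]]
[[15,17],[16,12],[22,0],[29,8],[31,2],[39,0],[48,20],[49,0]]
[[15,17],[16,12],[22,0],[28,4],[29,8],[31,4],[33,2],[39,0],[48,20],[49,0]]
[[15,17],[16,12],[26,0],[28,4],[29,8],[31,4],[33,2],[39,0],[48,20],[49,0]]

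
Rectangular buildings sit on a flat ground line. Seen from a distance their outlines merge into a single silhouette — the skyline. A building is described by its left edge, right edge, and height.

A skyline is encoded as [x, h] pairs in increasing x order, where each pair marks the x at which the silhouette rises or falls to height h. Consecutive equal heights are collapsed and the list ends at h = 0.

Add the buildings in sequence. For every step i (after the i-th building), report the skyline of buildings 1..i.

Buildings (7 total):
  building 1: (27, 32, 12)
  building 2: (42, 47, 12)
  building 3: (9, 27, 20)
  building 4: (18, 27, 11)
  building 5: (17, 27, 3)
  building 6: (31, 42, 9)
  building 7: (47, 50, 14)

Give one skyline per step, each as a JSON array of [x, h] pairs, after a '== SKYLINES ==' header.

== SKYLINES ==
[[27,12],[32,0]]
[[27,12],[32,0],[42,12],[47,0]]
[[9,20],[27,12],[32,0],[42,12],[47,0]]
[[9,20],[27,12],[32,0],[42,12],[47,0]]
[[9,20],[27,12],[32,0],[42,12],[47,0]]
[[9,20],[27,12],[32,9],[42,12],[47,0]]
[[9,20],[27,12],[32,9],[42,12],[47,14],[50,0]]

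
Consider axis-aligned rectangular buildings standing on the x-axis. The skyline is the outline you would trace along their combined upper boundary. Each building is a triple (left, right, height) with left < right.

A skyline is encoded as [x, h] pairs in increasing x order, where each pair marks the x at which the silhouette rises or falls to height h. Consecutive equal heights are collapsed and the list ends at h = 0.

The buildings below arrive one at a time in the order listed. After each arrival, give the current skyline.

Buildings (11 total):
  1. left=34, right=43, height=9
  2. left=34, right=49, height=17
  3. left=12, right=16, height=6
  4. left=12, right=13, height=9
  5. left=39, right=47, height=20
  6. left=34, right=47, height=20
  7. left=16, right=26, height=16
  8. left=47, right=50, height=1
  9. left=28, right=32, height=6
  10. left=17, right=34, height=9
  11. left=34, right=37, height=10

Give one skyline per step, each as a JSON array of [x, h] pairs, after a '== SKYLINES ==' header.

== SKYLINES ==
[[34,9],[43,0]]
[[34,17],[49,0]]
[[12,6],[16,0],[34,17],[49,0]]
[[12,9],[13,6],[16,0],[34,17],[49,0]]
[[12,9],[13,6],[16,0],[34,17],[39,20],[47,17],[49,0]]
[[12,9],[13,6],[16,0],[34,20],[47,17],[49,0]]
[[12,9],[13,6],[16,16],[26,0],[34,20],[47,17],[49,0]]
[[12,9],[13,6],[16,16],[26,0],[34,20],[47,17],[49,1],[50,0]]
[[12,9],[13,6],[16,16],[26,0],[28,6],[32,0],[34,20],[47,17],[49,1],[50,0]]
[[12,9],[13,6],[16,16],[26,9],[34,20],[47,17],[49,1],[50,0]]
[[12,9],[13,6],[16,16],[26,9],[34,20],[47,17],[49,1],[50,0]]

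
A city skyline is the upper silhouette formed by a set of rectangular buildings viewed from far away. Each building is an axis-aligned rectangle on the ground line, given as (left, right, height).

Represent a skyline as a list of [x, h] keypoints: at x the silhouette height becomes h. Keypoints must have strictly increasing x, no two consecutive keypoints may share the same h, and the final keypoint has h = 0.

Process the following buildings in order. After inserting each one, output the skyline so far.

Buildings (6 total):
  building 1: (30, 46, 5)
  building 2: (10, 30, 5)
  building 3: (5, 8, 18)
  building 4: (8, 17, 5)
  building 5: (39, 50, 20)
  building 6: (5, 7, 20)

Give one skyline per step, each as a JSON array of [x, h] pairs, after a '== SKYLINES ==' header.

== SKYLINES ==
[[30,5],[46,0]]
[[10,5],[46,0]]
[[5,18],[8,0],[10,5],[46,0]]
[[5,18],[8,5],[46,0]]
[[5,18],[8,5],[39,20],[50,0]]
[[5,20],[7,18],[8,5],[39,20],[50,0]]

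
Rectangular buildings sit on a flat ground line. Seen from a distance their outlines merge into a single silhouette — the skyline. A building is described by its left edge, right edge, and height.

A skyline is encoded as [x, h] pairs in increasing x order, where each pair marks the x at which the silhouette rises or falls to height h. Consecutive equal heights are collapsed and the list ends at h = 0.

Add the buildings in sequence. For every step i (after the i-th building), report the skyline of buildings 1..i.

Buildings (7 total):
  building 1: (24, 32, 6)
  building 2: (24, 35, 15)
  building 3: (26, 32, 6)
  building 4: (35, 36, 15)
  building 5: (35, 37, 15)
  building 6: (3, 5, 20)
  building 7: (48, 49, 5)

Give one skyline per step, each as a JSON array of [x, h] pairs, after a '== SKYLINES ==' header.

== SKYLINES ==
[[24,6],[32,0]]
[[24,15],[35,0]]
[[24,15],[35,0]]
[[24,15],[36,0]]
[[24,15],[37,0]]
[[3,20],[5,0],[24,15],[37,0]]
[[3,20],[5,0],[24,15],[37,0],[48,5],[49,0]]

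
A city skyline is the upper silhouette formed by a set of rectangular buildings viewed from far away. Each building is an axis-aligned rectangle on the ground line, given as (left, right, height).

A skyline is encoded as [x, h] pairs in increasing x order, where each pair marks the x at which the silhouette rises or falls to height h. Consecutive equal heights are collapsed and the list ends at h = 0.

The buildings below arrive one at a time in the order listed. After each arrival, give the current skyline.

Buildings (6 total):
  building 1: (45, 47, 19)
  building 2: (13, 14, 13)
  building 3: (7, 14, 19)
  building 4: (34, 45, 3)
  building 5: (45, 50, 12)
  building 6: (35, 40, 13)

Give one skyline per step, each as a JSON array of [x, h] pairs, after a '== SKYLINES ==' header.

== SKYLINES ==
[[45,19],[47,0]]
[[13,13],[14,0],[45,19],[47,0]]
[[7,19],[14,0],[45,19],[47,0]]
[[7,19],[14,0],[34,3],[45,19],[47,0]]
[[7,19],[14,0],[34,3],[45,19],[47,12],[50,0]]
[[7,19],[14,0],[34,3],[35,13],[40,3],[45,19],[47,12],[50,0]]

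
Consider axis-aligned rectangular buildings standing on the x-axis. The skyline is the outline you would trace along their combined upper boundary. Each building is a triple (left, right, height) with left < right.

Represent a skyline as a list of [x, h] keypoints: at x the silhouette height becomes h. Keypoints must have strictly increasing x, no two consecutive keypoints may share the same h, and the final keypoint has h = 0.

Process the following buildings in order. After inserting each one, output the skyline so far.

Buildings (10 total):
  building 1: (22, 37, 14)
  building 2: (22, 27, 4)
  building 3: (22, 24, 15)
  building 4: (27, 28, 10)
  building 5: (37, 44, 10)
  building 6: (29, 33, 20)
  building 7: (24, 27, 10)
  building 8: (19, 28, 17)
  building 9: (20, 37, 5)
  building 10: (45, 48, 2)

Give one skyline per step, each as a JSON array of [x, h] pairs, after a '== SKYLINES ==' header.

== SKYLINES ==
[[22,14],[37,0]]
[[22,14],[37,0]]
[[22,15],[24,14],[37,0]]
[[22,15],[24,14],[37,0]]
[[22,15],[24,14],[37,10],[44,0]]
[[22,15],[24,14],[29,20],[33,14],[37,10],[44,0]]
[[22,15],[24,14],[29,20],[33,14],[37,10],[44,0]]
[[19,17],[28,14],[29,20],[33,14],[37,10],[44,0]]
[[19,17],[28,14],[29,20],[33,14],[37,10],[44,0]]
[[19,17],[28,14],[29,20],[33,14],[37,10],[44,0],[45,2],[48,0]]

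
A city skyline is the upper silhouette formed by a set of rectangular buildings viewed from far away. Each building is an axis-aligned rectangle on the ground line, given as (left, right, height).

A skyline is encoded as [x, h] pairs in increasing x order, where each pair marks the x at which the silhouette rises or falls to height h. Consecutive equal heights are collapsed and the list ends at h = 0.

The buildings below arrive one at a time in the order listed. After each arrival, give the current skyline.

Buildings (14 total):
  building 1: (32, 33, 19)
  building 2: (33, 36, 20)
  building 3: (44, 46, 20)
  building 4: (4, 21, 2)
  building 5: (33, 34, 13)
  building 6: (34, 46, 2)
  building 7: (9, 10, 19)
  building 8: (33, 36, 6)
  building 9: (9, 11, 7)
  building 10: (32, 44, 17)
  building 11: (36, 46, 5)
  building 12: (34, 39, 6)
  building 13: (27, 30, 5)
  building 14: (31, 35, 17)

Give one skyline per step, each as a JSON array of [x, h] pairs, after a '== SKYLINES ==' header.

== SKYLINES ==
[[32,19],[33,0]]
[[32,19],[33,20],[36,0]]
[[32,19],[33,20],[36,0],[44,20],[46,0]]
[[4,2],[21,0],[32,19],[33,20],[36,0],[44,20],[46,0]]
[[4,2],[21,0],[32,19],[33,20],[36,0],[44,20],[46,0]]
[[4,2],[21,0],[32,19],[33,20],[36,2],[44,20],[46,0]]
[[4,2],[9,19],[10,2],[21,0],[32,19],[33,20],[36,2],[44,20],[46,0]]
[[4,2],[9,19],[10,2],[21,0],[32,19],[33,20],[36,2],[44,20],[46,0]]
[[4,2],[9,19],[10,7],[11,2],[21,0],[32,19],[33,20],[36,2],[44,20],[46,0]]
[[4,2],[9,19],[10,7],[11,2],[21,0],[32,19],[33,20],[36,17],[44,20],[46,0]]
[[4,2],[9,19],[10,7],[11,2],[21,0],[32,19],[33,20],[36,17],[44,20],[46,0]]
[[4,2],[9,19],[10,7],[11,2],[21,0],[32,19],[33,20],[36,17],[44,20],[46,0]]
[[4,2],[9,19],[10,7],[11,2],[21,0],[27,5],[30,0],[32,19],[33,20],[36,17],[44,20],[46,0]]
[[4,2],[9,19],[10,7],[11,2],[21,0],[27,5],[30,0],[31,17],[32,19],[33,20],[36,17],[44,20],[46,0]]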